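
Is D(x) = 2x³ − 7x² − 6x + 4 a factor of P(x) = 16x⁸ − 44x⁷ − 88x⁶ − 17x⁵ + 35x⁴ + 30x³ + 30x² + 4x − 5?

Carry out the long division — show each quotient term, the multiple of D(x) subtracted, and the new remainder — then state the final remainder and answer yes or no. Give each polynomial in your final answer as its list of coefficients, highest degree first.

R = [9, -6, 7], so D(x) is not a factor of P(x). no

Step 1: lead(16x⁸ − 44x⁷ − 88x⁶ − 17x⁵ + 35x⁴ + 30x³ + 30x² + 4x − 5) ÷ lead(D) = 16x⁸ ÷ 2x³ = 8x⁵. Subtract (8x⁵)·D = 16x⁸ − 56x⁷ − 48x⁶ + 32x⁵. Remainder: 12x⁷ − 40x⁶ − 49x⁵ + 35x⁴ + 30x³ + 30x² + 4x − 5.
Step 2: lead(12x⁷ − 40x⁶ − 49x⁵ + 35x⁴ + 30x³ + 30x² + 4x − 5) ÷ lead(D) = 12x⁷ ÷ 2x³ = 6x⁴. Subtract (6x⁴)·D = 12x⁷ − 42x⁶ − 36x⁵ + 24x⁴. Remainder: 2x⁶ − 13x⁵ + 11x⁴ + 30x³ + 30x² + 4x − 5.
Step 3: lead(2x⁶ − 13x⁵ + 11x⁴ + 30x³ + 30x² + 4x − 5) ÷ lead(D) = 2x⁶ ÷ 2x³ = x³. Subtract (x³)·D = 2x⁶ − 7x⁵ − 6x⁴ + 4x³. Remainder: −6x⁵ + 17x⁴ + 26x³ + 30x² + 4x − 5.
Step 4: lead(−6x⁵ + 17x⁴ + 26x³ + 30x² + 4x − 5) ÷ lead(D) = −6x⁵ ÷ 2x³ = −3x². Subtract (−3x²)·D = −6x⁵ + 21x⁴ + 18x³ − 12x². Remainder: −4x⁴ + 8x³ + 42x² + 4x − 5.
Step 5: lead(−4x⁴ + 8x³ + 42x² + 4x − 5) ÷ lead(D) = −4x⁴ ÷ 2x³ = −2x. Subtract (−2x)·D = −4x⁴ + 14x³ + 12x² − 8x. Remainder: −6x³ + 30x² + 12x − 5.
Step 6: lead(−6x³ + 30x² + 12x − 5) ÷ lead(D) = −6x³ ÷ 2x³ = −3. Subtract (−3)·D = −6x³ + 21x² + 18x − 12. Remainder: 9x² − 6x + 7.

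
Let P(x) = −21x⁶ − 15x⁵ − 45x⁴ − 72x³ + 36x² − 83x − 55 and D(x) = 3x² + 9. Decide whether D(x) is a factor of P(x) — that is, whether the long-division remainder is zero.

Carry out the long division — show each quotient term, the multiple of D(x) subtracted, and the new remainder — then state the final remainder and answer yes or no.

R(x) = −2x − 1, so D(x) is not a factor of P(x). no

Step 1: lead(−21x⁶ − 15x⁵ − 45x⁴ − 72x³ + 36x² − 83x − 55) ÷ lead(D) = −21x⁶ ÷ 3x² = −7x⁴. Subtract (−7x⁴)·D = −21x⁶ − 63x⁴. Remainder: −15x⁵ + 18x⁴ − 72x³ + 36x² − 83x − 55.
Step 2: lead(−15x⁵ + 18x⁴ − 72x³ + 36x² − 83x − 55) ÷ lead(D) = −15x⁵ ÷ 3x² = −5x³. Subtract (−5x³)·D = −15x⁵ − 45x³. Remainder: 18x⁴ − 27x³ + 36x² − 83x − 55.
Step 3: lead(18x⁴ − 27x³ + 36x² − 83x − 55) ÷ lead(D) = 18x⁴ ÷ 3x² = 6x². Subtract (6x²)·D = 18x⁴ + 54x². Remainder: −27x³ − 18x² − 83x − 55.
Step 4: lead(−27x³ − 18x² − 83x − 55) ÷ lead(D) = −27x³ ÷ 3x² = −9x. Subtract (−9x)·D = −27x³ − 81x. Remainder: −18x² − 2x − 55.
Step 5: lead(−18x² − 2x − 55) ÷ lead(D) = −18x² ÷ 3x² = −6. Subtract (−6)·D = −18x² − 54. Remainder: −2x − 1.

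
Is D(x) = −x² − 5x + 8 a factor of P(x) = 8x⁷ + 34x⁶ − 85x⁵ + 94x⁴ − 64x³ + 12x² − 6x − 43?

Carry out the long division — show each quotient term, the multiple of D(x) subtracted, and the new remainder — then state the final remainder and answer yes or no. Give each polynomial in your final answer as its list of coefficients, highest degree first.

R = [-7, -3], so D(x) is not a factor of P(x). no

Step 1: lead(8x⁷ + 34x⁶ − 85x⁵ + 94x⁴ − 64x³ + 12x² − 6x − 43) ÷ lead(D) = 8x⁷ ÷ −x² = −8x⁵. Subtract (−8x⁵)·D = 8x⁷ + 40x⁶ − 64x⁵. Remainder: −6x⁶ − 21x⁵ + 94x⁴ − 64x³ + 12x² − 6x − 43.
Step 2: lead(−6x⁶ − 21x⁵ + 94x⁴ − 64x³ + 12x² − 6x − 43) ÷ lead(D) = −6x⁶ ÷ −x² = 6x⁴. Subtract (6x⁴)·D = −6x⁶ − 30x⁵ + 48x⁴. Remainder: 9x⁵ + 46x⁴ − 64x³ + 12x² − 6x − 43.
Step 3: lead(9x⁵ + 46x⁴ − 64x³ + 12x² − 6x − 43) ÷ lead(D) = 9x⁵ ÷ −x² = −9x³. Subtract (−9x³)·D = 9x⁵ + 45x⁴ − 72x³. Remainder: x⁴ + 8x³ + 12x² − 6x − 43.
Step 4: lead(x⁴ + 8x³ + 12x² − 6x − 43) ÷ lead(D) = x⁴ ÷ −x² = −x². Subtract (−x²)·D = x⁴ + 5x³ − 8x². Remainder: 3x³ + 20x² − 6x − 43.
Step 5: lead(3x³ + 20x² − 6x − 43) ÷ lead(D) = 3x³ ÷ −x² = −3x. Subtract (−3x)·D = 3x³ + 15x² − 24x. Remainder: 5x² + 18x − 43.
Step 6: lead(5x² + 18x − 43) ÷ lead(D) = 5x² ÷ −x² = −5. Subtract (−5)·D = 5x² + 25x − 40. Remainder: −7x − 3.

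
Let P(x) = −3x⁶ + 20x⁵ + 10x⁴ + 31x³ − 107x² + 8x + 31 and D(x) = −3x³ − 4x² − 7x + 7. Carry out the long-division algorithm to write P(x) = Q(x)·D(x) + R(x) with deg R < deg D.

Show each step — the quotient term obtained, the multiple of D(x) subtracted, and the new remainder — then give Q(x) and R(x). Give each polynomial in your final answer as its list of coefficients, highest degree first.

Step 1: lead(−3x⁶ + 20x⁵ + 10x⁴ + 31x³ − 107x² + 8x + 31) ÷ lead(D) = −3x⁶ ÷ −3x³ = x³. Subtract (x³)·D = −3x⁶ − 4x⁵ − 7x⁴ + 7x³. Remainder: 24x⁵ + 17x⁴ + 24x³ − 107x² + 8x + 31.
Step 2: lead(24x⁵ + 17x⁴ + 24x³ − 107x² + 8x + 31) ÷ lead(D) = 24x⁵ ÷ −3x³ = −8x². Subtract (−8x²)·D = 24x⁵ + 32x⁴ + 56x³ − 56x². Remainder: −15x⁴ − 32x³ − 51x² + 8x + 31.
Step 3: lead(−15x⁴ − 32x³ − 51x² + 8x + 31) ÷ lead(D) = −15x⁴ ÷ −3x³ = 5x. Subtract (5x)·D = −15x⁴ − 20x³ − 35x² + 35x. Remainder: −12x³ − 16x² − 27x + 31.
Step 4: lead(−12x³ − 16x² − 27x + 31) ÷ lead(D) = −12x³ ÷ −3x³ = 4. Subtract (4)·D = −12x³ − 16x² − 28x + 28. Remainder: x + 3.

Q = [1, -8, 5, 4]; R = [1, 3]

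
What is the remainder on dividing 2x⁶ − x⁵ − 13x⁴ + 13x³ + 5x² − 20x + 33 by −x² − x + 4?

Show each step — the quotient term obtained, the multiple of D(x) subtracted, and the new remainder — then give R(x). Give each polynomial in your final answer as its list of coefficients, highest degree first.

R = [-2, 9]

Step 1: lead(2x⁶ − x⁵ − 13x⁴ + 13x³ + 5x² − 20x + 33) ÷ lead(D) = 2x⁶ ÷ −x² = −2x⁴. Subtract (−2x⁴)·D = 2x⁶ + 2x⁵ − 8x⁴. Remainder: −3x⁵ − 5x⁴ + 13x³ + 5x² − 20x + 33.
Step 2: lead(−3x⁵ − 5x⁴ + 13x³ + 5x² − 20x + 33) ÷ lead(D) = −3x⁵ ÷ −x² = 3x³. Subtract (3x³)·D = −3x⁵ − 3x⁴ + 12x³. Remainder: −2x⁴ + x³ + 5x² − 20x + 33.
Step 3: lead(−2x⁴ + x³ + 5x² − 20x + 33) ÷ lead(D) = −2x⁴ ÷ −x² = 2x². Subtract (2x²)·D = −2x⁴ − 2x³ + 8x². Remainder: 3x³ − 3x² − 20x + 33.
Step 4: lead(3x³ − 3x² − 20x + 33) ÷ lead(D) = 3x³ ÷ −x² = −3x. Subtract (−3x)·D = 3x³ + 3x² − 12x. Remainder: −6x² − 8x + 33.
Step 5: lead(−6x² − 8x + 33) ÷ lead(D) = −6x² ÷ −x² = 6. Subtract (6)·D = −6x² − 6x + 24. Remainder: −2x + 9.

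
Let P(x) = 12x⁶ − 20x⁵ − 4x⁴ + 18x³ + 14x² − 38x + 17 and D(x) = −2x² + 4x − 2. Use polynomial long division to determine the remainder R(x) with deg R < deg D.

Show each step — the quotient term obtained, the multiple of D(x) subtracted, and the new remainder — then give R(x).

R(x) = −1

Step 1: lead(12x⁶ − 20x⁵ − 4x⁴ + 18x³ + 14x² − 38x + 17) ÷ lead(D) = 12x⁶ ÷ −2x² = −6x⁴. Subtract (−6x⁴)·D = 12x⁶ − 24x⁵ + 12x⁴. Remainder: 4x⁵ − 16x⁴ + 18x³ + 14x² − 38x + 17.
Step 2: lead(4x⁵ − 16x⁴ + 18x³ + 14x² − 38x + 17) ÷ lead(D) = 4x⁵ ÷ −2x² = −2x³. Subtract (−2x³)·D = 4x⁵ − 8x⁴ + 4x³. Remainder: −8x⁴ + 14x³ + 14x² − 38x + 17.
Step 3: lead(−8x⁴ + 14x³ + 14x² − 38x + 17) ÷ lead(D) = −8x⁴ ÷ −2x² = 4x². Subtract (4x²)·D = −8x⁴ + 16x³ − 8x². Remainder: −2x³ + 22x² − 38x + 17.
Step 4: lead(−2x³ + 22x² − 38x + 17) ÷ lead(D) = −2x³ ÷ −2x² = x. Subtract (x)·D = −2x³ + 4x² − 2x. Remainder: 18x² − 36x + 17.
Step 5: lead(18x² − 36x + 17) ÷ lead(D) = 18x² ÷ −2x² = −9. Subtract (−9)·D = 18x² − 36x + 18. Remainder: −1.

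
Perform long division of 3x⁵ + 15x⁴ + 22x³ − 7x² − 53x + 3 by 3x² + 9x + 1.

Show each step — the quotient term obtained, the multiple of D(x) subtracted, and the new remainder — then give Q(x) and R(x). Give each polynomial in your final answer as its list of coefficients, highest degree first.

Q = [1, 2, 1, -6]; R = [9]

Step 1: lead(3x⁵ + 15x⁴ + 22x³ − 7x² − 53x + 3) ÷ lead(D) = 3x⁵ ÷ 3x² = x³. Subtract (x³)·D = 3x⁵ + 9x⁴ + x³. Remainder: 6x⁴ + 21x³ − 7x² − 53x + 3.
Step 2: lead(6x⁴ + 21x³ − 7x² − 53x + 3) ÷ lead(D) = 6x⁴ ÷ 3x² = 2x². Subtract (2x²)·D = 6x⁴ + 18x³ + 2x². Remainder: 3x³ − 9x² − 53x + 3.
Step 3: lead(3x³ − 9x² − 53x + 3) ÷ lead(D) = 3x³ ÷ 3x² = x. Subtract (x)·D = 3x³ + 9x² + x. Remainder: −18x² − 54x + 3.
Step 4: lead(−18x² − 54x + 3) ÷ lead(D) = −18x² ÷ 3x² = −6. Subtract (−6)·D = −18x² − 54x − 6. Remainder: 9.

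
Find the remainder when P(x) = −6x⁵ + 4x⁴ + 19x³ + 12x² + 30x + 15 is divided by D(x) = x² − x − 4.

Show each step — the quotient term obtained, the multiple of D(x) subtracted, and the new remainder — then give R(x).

R(x) = −x + 3

Step 1: lead(−6x⁵ + 4x⁴ + 19x³ + 12x² + 30x + 15) ÷ lead(D) = −6x⁵ ÷ x² = −6x³. Subtract (−6x³)·D = −6x⁵ + 6x⁴ + 24x³. Remainder: −2x⁴ − 5x³ + 12x² + 30x + 15.
Step 2: lead(−2x⁴ − 5x³ + 12x² + 30x + 15) ÷ lead(D) = −2x⁴ ÷ x² = −2x². Subtract (−2x²)·D = −2x⁴ + 2x³ + 8x². Remainder: −7x³ + 4x² + 30x + 15.
Step 3: lead(−7x³ + 4x² + 30x + 15) ÷ lead(D) = −7x³ ÷ x² = −7x. Subtract (−7x)·D = −7x³ + 7x² + 28x. Remainder: −3x² + 2x + 15.
Step 4: lead(−3x² + 2x + 15) ÷ lead(D) = −3x² ÷ x² = −3. Subtract (−3)·D = −3x² + 3x + 12. Remainder: −x + 3.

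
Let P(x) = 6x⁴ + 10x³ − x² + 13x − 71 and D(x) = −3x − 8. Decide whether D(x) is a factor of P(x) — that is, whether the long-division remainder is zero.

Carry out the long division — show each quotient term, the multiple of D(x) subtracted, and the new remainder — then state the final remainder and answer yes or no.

R(x) = 1, so D(x) is not a factor of P(x). no

Step 1: lead(6x⁴ + 10x³ − x² + 13x − 71) ÷ lead(D) = 6x⁴ ÷ −3x = −2x³. Subtract (−2x³)·D = 6x⁴ + 16x³. Remainder: −6x³ − x² + 13x − 71.
Step 2: lead(−6x³ − x² + 13x − 71) ÷ lead(D) = −6x³ ÷ −3x = 2x². Subtract (2x²)·D = −6x³ − 16x². Remainder: 15x² + 13x − 71.
Step 3: lead(15x² + 13x − 71) ÷ lead(D) = 15x² ÷ −3x = −5x. Subtract (−5x)·D = 15x² + 40x. Remainder: −27x − 71.
Step 4: lead(−27x − 71) ÷ lead(D) = −27x ÷ −3x = 9. Subtract (9)·D = −27x − 72. Remainder: 1.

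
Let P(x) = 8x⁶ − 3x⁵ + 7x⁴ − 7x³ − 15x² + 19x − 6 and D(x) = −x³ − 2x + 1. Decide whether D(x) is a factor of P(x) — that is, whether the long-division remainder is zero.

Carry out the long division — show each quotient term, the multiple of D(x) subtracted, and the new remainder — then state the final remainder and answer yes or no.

R(x) = −4x + 1, so D(x) is not a factor of P(x). no

Step 1: lead(8x⁶ − 3x⁵ + 7x⁴ − 7x³ − 15x² + 19x − 6) ÷ lead(D) = 8x⁶ ÷ −x³ = −8x³. Subtract (−8x³)·D = 8x⁶ + 16x⁴ − 8x³. Remainder: −3x⁵ − 9x⁴ + x³ − 15x² + 19x − 6.
Step 2: lead(−3x⁵ − 9x⁴ + x³ − 15x² + 19x − 6) ÷ lead(D) = −3x⁵ ÷ −x³ = 3x². Subtract (3x²)·D = −3x⁵ − 6x³ + 3x². Remainder: −9x⁴ + 7x³ − 18x² + 19x − 6.
Step 3: lead(−9x⁴ + 7x³ − 18x² + 19x − 6) ÷ lead(D) = −9x⁴ ÷ −x³ = 9x. Subtract (9x)·D = −9x⁴ − 18x² + 9x. Remainder: 7x³ + 10x − 6.
Step 4: lead(7x³ + 10x − 6) ÷ lead(D) = 7x³ ÷ −x³ = −7. Subtract (−7)·D = 7x³ + 14x − 7. Remainder: −4x + 1.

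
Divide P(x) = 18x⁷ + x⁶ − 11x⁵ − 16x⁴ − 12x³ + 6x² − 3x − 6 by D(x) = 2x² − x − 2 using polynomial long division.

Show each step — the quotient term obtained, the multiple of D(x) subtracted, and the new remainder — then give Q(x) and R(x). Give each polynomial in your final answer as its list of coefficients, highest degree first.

Q = [9, 5, 6, 0, 0, 3]; R = [0]

Step 1: lead(18x⁷ + x⁶ − 11x⁵ − 16x⁴ − 12x³ + 6x² − 3x − 6) ÷ lead(D) = 18x⁷ ÷ 2x² = 9x⁵. Subtract (9x⁵)·D = 18x⁷ − 9x⁶ − 18x⁵. Remainder: 10x⁶ + 7x⁵ − 16x⁴ − 12x³ + 6x² − 3x − 6.
Step 2: lead(10x⁶ + 7x⁵ − 16x⁴ − 12x³ + 6x² − 3x − 6) ÷ lead(D) = 10x⁶ ÷ 2x² = 5x⁴. Subtract (5x⁴)·D = 10x⁶ − 5x⁵ − 10x⁴. Remainder: 12x⁵ − 6x⁴ − 12x³ + 6x² − 3x − 6.
Step 3: lead(12x⁵ − 6x⁴ − 12x³ + 6x² − 3x − 6) ÷ lead(D) = 12x⁵ ÷ 2x² = 6x³. Subtract (6x³)·D = 12x⁵ − 6x⁴ − 12x³. Remainder: 6x² − 3x − 6.
Step 4: lead(6x² − 3x − 6) ÷ lead(D) = 6x² ÷ 2x² = 3. Subtract (3)·D = 6x² − 3x − 6. Remainder: 0.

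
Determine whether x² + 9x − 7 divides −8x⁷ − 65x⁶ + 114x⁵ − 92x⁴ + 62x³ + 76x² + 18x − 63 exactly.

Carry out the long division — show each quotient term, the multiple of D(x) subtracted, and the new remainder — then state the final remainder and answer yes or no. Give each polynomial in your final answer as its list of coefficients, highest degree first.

R = [0], so D(x) is a factor of P(x). yes

Step 1: lead(−8x⁷ − 65x⁶ + 114x⁵ − 92x⁴ + 62x³ + 76x² + 18x − 63) ÷ lead(D) = −8x⁷ ÷ x² = −8x⁵. Subtract (−8x⁵)·D = −8x⁷ − 72x⁶ + 56x⁵. Remainder: 7x⁶ + 58x⁵ − 92x⁴ + 62x³ + 76x² + 18x − 63.
Step 2: lead(7x⁶ + 58x⁵ − 92x⁴ + 62x³ + 76x² + 18x − 63) ÷ lead(D) = 7x⁶ ÷ x² = 7x⁴. Subtract (7x⁴)·D = 7x⁶ + 63x⁵ − 49x⁴. Remainder: −5x⁵ − 43x⁴ + 62x³ + 76x² + 18x − 63.
Step 3: lead(−5x⁵ − 43x⁴ + 62x³ + 76x² + 18x − 63) ÷ lead(D) = −5x⁵ ÷ x² = −5x³. Subtract (−5x³)·D = −5x⁵ − 45x⁴ + 35x³. Remainder: 2x⁴ + 27x³ + 76x² + 18x − 63.
Step 4: lead(2x⁴ + 27x³ + 76x² + 18x − 63) ÷ lead(D) = 2x⁴ ÷ x² = 2x². Subtract (2x²)·D = 2x⁴ + 18x³ − 14x². Remainder: 9x³ + 90x² + 18x − 63.
Step 5: lead(9x³ + 90x² + 18x − 63) ÷ lead(D) = 9x³ ÷ x² = 9x. Subtract (9x)·D = 9x³ + 81x² − 63x. Remainder: 9x² + 81x − 63.
Step 6: lead(9x² + 81x − 63) ÷ lead(D) = 9x² ÷ x² = 9. Subtract (9)·D = 9x² + 81x − 63. Remainder: 0.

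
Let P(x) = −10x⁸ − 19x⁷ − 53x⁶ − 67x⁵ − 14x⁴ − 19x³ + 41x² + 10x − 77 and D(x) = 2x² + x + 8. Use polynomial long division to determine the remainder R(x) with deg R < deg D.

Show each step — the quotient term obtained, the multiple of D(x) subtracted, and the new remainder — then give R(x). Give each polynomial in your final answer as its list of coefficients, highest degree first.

Step 1: lead(−10x⁸ − 19x⁷ − 53x⁶ − 67x⁵ − 14x⁴ − 19x³ + 41x² + 10x − 77) ÷ lead(D) = −10x⁸ ÷ 2x² = −5x⁶. Subtract (−5x⁶)·D = −10x⁸ − 5x⁷ − 40x⁶. Remainder: −14x⁷ − 13x⁶ − 67x⁵ − 14x⁴ − 19x³ + 41x² + 10x − 77.
Step 2: lead(−14x⁷ − 13x⁶ − 67x⁵ − 14x⁴ − 19x³ + 41x² + 10x − 77) ÷ lead(D) = −14x⁷ ÷ 2x² = −7x⁵. Subtract (−7x⁵)·D = −14x⁷ − 7x⁶ − 56x⁵. Remainder: −6x⁶ − 11x⁵ − 14x⁴ − 19x³ + 41x² + 10x − 77.
Step 3: lead(−6x⁶ − 11x⁵ − 14x⁴ − 19x³ + 41x² + 10x − 77) ÷ lead(D) = −6x⁶ ÷ 2x² = −3x⁴. Subtract (−3x⁴)·D = −6x⁶ − 3x⁵ − 24x⁴. Remainder: −8x⁵ + 10x⁴ − 19x³ + 41x² + 10x − 77.
Step 4: lead(−8x⁵ + 10x⁴ − 19x³ + 41x² + 10x − 77) ÷ lead(D) = −8x⁵ ÷ 2x² = −4x³. Subtract (−4x³)·D = −8x⁵ − 4x⁴ − 32x³. Remainder: 14x⁴ + 13x³ + 41x² + 10x − 77.
Step 5: lead(14x⁴ + 13x³ + 41x² + 10x − 77) ÷ lead(D) = 14x⁴ ÷ 2x² = 7x². Subtract (7x²)·D = 14x⁴ + 7x³ + 56x². Remainder: 6x³ − 15x² + 10x − 77.
Step 6: lead(6x³ − 15x² + 10x − 77) ÷ lead(D) = 6x³ ÷ 2x² = 3x. Subtract (3x)·D = 6x³ + 3x² + 24x. Remainder: −18x² − 14x − 77.
Step 7: lead(−18x² − 14x − 77) ÷ lead(D) = −18x² ÷ 2x² = −9. Subtract (−9)·D = −18x² − 9x − 72. Remainder: −5x − 5.

R = [-5, -5]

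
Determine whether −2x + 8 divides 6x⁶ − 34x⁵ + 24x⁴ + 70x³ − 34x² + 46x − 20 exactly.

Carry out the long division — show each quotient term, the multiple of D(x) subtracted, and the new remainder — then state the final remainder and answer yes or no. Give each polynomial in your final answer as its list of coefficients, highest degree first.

R = [4], so D(x) is not a factor of P(x). no

Step 1: lead(6x⁶ − 34x⁵ + 24x⁴ + 70x³ − 34x² + 46x − 20) ÷ lead(D) = 6x⁶ ÷ −2x = −3x⁵. Subtract (−3x⁵)·D = 6x⁶ − 24x⁵. Remainder: −10x⁵ + 24x⁴ + 70x³ − 34x² + 46x − 20.
Step 2: lead(−10x⁵ + 24x⁴ + 70x³ − 34x² + 46x − 20) ÷ lead(D) = −10x⁵ ÷ −2x = 5x⁴. Subtract (5x⁴)·D = −10x⁵ + 40x⁴. Remainder: −16x⁴ + 70x³ − 34x² + 46x − 20.
Step 3: lead(−16x⁴ + 70x³ − 34x² + 46x − 20) ÷ lead(D) = −16x⁴ ÷ −2x = 8x³. Subtract (8x³)·D = −16x⁴ + 64x³. Remainder: 6x³ − 34x² + 46x − 20.
Step 4: lead(6x³ − 34x² + 46x − 20) ÷ lead(D) = 6x³ ÷ −2x = −3x². Subtract (−3x²)·D = 6x³ − 24x². Remainder: −10x² + 46x − 20.
Step 5: lead(−10x² + 46x − 20) ÷ lead(D) = −10x² ÷ −2x = 5x. Subtract (5x)·D = −10x² + 40x. Remainder: 6x − 20.
Step 6: lead(6x − 20) ÷ lead(D) = 6x ÷ −2x = −3. Subtract (−3)·D = 6x − 24. Remainder: 4.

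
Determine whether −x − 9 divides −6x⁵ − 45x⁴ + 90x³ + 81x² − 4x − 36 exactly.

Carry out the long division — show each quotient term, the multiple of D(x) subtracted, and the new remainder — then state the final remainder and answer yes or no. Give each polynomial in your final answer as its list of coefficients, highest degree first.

R = [0], so D(x) is a factor of P(x). yes

Step 1: lead(−6x⁵ − 45x⁴ + 90x³ + 81x² − 4x − 36) ÷ lead(D) = −6x⁵ ÷ −x = 6x⁴. Subtract (6x⁴)·D = −6x⁵ − 54x⁴. Remainder: 9x⁴ + 90x³ + 81x² − 4x − 36.
Step 2: lead(9x⁴ + 90x³ + 81x² − 4x − 36) ÷ lead(D) = 9x⁴ ÷ −x = −9x³. Subtract (−9x³)·D = 9x⁴ + 81x³. Remainder: 9x³ + 81x² − 4x − 36.
Step 3: lead(9x³ + 81x² − 4x − 36) ÷ lead(D) = 9x³ ÷ −x = −9x². Subtract (−9x²)·D = 9x³ + 81x². Remainder: −4x − 36.
Step 4: lead(−4x − 36) ÷ lead(D) = −4x ÷ −x = 4. Subtract (4)·D = −4x − 36. Remainder: 0.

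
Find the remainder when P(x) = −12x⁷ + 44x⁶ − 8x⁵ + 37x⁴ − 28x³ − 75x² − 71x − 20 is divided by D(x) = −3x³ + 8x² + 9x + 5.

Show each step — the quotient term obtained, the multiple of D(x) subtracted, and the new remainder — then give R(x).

R(x) = 0

Step 1: lead(−12x⁷ + 44x⁶ − 8x⁵ + 37x⁴ − 28x³ − 75x² − 71x − 20) ÷ lead(D) = −12x⁷ ÷ −3x³ = 4x⁴. Subtract (4x⁴)·D = −12x⁷ + 32x⁶ + 36x⁵ + 20x⁴. Remainder: 12x⁶ − 44x⁵ + 17x⁴ − 28x³ − 75x² − 71x − 20.
Step 2: lead(12x⁶ − 44x⁵ + 17x⁴ − 28x³ − 75x² − 71x − 20) ÷ lead(D) = 12x⁶ ÷ −3x³ = −4x³. Subtract (−4x³)·D = 12x⁶ − 32x⁵ − 36x⁴ − 20x³. Remainder: −12x⁵ + 53x⁴ − 8x³ − 75x² − 71x − 20.
Step 3: lead(−12x⁵ + 53x⁴ − 8x³ − 75x² − 71x − 20) ÷ lead(D) = −12x⁵ ÷ −3x³ = 4x². Subtract (4x²)·D = −12x⁵ + 32x⁴ + 36x³ + 20x². Remainder: 21x⁴ − 44x³ − 95x² − 71x − 20.
Step 4: lead(21x⁴ − 44x³ − 95x² − 71x − 20) ÷ lead(D) = 21x⁴ ÷ −3x³ = −7x. Subtract (−7x)·D = 21x⁴ − 56x³ − 63x² − 35x. Remainder: 12x³ − 32x² − 36x − 20.
Step 5: lead(12x³ − 32x² − 36x − 20) ÷ lead(D) = 12x³ ÷ −3x³ = −4. Subtract (−4)·D = 12x³ − 32x² − 36x − 20. Remainder: 0.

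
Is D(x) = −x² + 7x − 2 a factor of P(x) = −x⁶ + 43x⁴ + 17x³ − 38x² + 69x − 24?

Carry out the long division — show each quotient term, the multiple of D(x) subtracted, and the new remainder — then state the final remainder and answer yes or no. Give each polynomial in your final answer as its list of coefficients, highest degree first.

R = [-6], so D(x) is not a factor of P(x). no

Step 1: lead(−x⁶ + 43x⁴ + 17x³ − 38x² + 69x − 24) ÷ lead(D) = −x⁶ ÷ −x² = x⁴. Subtract (x⁴)·D = −x⁶ + 7x⁵ − 2x⁴. Remainder: −7x⁵ + 45x⁴ + 17x³ − 38x² + 69x − 24.
Step 2: lead(−7x⁵ + 45x⁴ + 17x³ − 38x² + 69x − 24) ÷ lead(D) = −7x⁵ ÷ −x² = 7x³. Subtract (7x³)·D = −7x⁵ + 49x⁴ − 14x³. Remainder: −4x⁴ + 31x³ − 38x² + 69x − 24.
Step 3: lead(−4x⁴ + 31x³ − 38x² + 69x − 24) ÷ lead(D) = −4x⁴ ÷ −x² = 4x². Subtract (4x²)·D = −4x⁴ + 28x³ − 8x². Remainder: 3x³ − 30x² + 69x − 24.
Step 4: lead(3x³ − 30x² + 69x − 24) ÷ lead(D) = 3x³ ÷ −x² = −3x. Subtract (−3x)·D = 3x³ − 21x² + 6x. Remainder: −9x² + 63x − 24.
Step 5: lead(−9x² + 63x − 24) ÷ lead(D) = −9x² ÷ −x² = 9. Subtract (9)·D = −9x² + 63x − 18. Remainder: −6.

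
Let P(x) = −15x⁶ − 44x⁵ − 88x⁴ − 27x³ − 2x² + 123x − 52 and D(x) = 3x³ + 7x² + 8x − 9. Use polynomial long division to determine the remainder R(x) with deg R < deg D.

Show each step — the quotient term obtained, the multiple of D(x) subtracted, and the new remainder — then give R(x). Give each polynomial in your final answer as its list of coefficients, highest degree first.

Step 1: lead(−15x⁶ − 44x⁵ − 88x⁴ − 27x³ − 2x² + 123x − 52) ÷ lead(D) = −15x⁶ ÷ 3x³ = −5x³. Subtract (−5x³)·D = −15x⁶ − 35x⁵ − 40x⁴ + 45x³. Remainder: −9x⁵ − 48x⁴ − 72x³ − 2x² + 123x − 52.
Step 2: lead(−9x⁵ − 48x⁴ − 72x³ − 2x² + 123x − 52) ÷ lead(D) = −9x⁵ ÷ 3x³ = −3x². Subtract (−3x²)·D = −9x⁵ − 21x⁴ − 24x³ + 27x². Remainder: −27x⁴ − 48x³ − 29x² + 123x − 52.
Step 3: lead(−27x⁴ − 48x³ − 29x² + 123x − 52) ÷ lead(D) = −27x⁴ ÷ 3x³ = −9x. Subtract (−9x)·D = −27x⁴ − 63x³ − 72x² + 81x. Remainder: 15x³ + 43x² + 42x − 52.
Step 4: lead(15x³ + 43x² + 42x − 52) ÷ lead(D) = 15x³ ÷ 3x³ = 5. Subtract (5)·D = 15x³ + 35x² + 40x − 45. Remainder: 8x² + 2x − 7.

R = [8, 2, -7]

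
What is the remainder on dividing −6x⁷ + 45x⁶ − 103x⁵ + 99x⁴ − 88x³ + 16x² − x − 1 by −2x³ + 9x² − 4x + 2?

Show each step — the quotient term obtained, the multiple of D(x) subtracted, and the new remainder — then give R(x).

R(x) = 3x + 3

Step 1: lead(−6x⁷ + 45x⁶ − 103x⁵ + 99x⁴ − 88x³ + 16x² − x − 1) ÷ lead(D) = −6x⁷ ÷ −2x³ = 3x⁴. Subtract (3x⁴)·D = −6x⁷ + 27x⁶ − 12x⁵ + 6x⁴. Remainder: 18x⁶ − 91x⁵ + 93x⁴ − 88x³ + 16x² − x − 1.
Step 2: lead(18x⁶ − 91x⁵ + 93x⁴ − 88x³ + 16x² − x − 1) ÷ lead(D) = 18x⁶ ÷ −2x³ = −9x³. Subtract (−9x³)·D = 18x⁶ − 81x⁵ + 36x⁴ − 18x³. Remainder: −10x⁵ + 57x⁴ − 70x³ + 16x² − x − 1.
Step 3: lead(−10x⁵ + 57x⁴ − 70x³ + 16x² − x − 1) ÷ lead(D) = −10x⁵ ÷ −2x³ = 5x². Subtract (5x²)·D = −10x⁵ + 45x⁴ − 20x³ + 10x². Remainder: 12x⁴ − 50x³ + 6x² − x − 1.
Step 4: lead(12x⁴ − 50x³ + 6x² − x − 1) ÷ lead(D) = 12x⁴ ÷ −2x³ = −6x. Subtract (−6x)·D = 12x⁴ − 54x³ + 24x² − 12x. Remainder: 4x³ − 18x² + 11x − 1.
Step 5: lead(4x³ − 18x² + 11x − 1) ÷ lead(D) = 4x³ ÷ −2x³ = −2. Subtract (−2)·D = 4x³ − 18x² + 8x − 4. Remainder: 3x + 3.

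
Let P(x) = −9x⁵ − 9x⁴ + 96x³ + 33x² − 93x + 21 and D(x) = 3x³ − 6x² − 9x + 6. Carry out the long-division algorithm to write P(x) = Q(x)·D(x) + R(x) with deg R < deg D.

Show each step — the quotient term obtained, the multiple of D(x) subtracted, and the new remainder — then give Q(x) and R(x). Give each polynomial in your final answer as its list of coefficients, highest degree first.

Q = [-3, -9, 5]; R = [6, -9]

Step 1: lead(−9x⁵ − 9x⁴ + 96x³ + 33x² − 93x + 21) ÷ lead(D) = −9x⁵ ÷ 3x³ = −3x². Subtract (−3x²)·D = −9x⁵ + 18x⁴ + 27x³ − 18x². Remainder: −27x⁴ + 69x³ + 51x² − 93x + 21.
Step 2: lead(−27x⁴ + 69x³ + 51x² − 93x + 21) ÷ lead(D) = −27x⁴ ÷ 3x³ = −9x. Subtract (−9x)·D = −27x⁴ + 54x³ + 81x² − 54x. Remainder: 15x³ − 30x² − 39x + 21.
Step 3: lead(15x³ − 30x² − 39x + 21) ÷ lead(D) = 15x³ ÷ 3x³ = 5. Subtract (5)·D = 15x³ − 30x² − 45x + 30. Remainder: 6x − 9.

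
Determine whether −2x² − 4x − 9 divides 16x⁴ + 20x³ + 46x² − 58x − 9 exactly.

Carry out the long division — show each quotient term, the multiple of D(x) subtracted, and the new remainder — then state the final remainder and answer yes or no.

R(x) = 0, so D(x) is a factor of P(x). yes

Step 1: lead(16x⁴ + 20x³ + 46x² − 58x − 9) ÷ lead(D) = 16x⁴ ÷ −2x² = −8x². Subtract (−8x²)·D = 16x⁴ + 32x³ + 72x². Remainder: −12x³ − 26x² − 58x − 9.
Step 2: lead(−12x³ − 26x² − 58x − 9) ÷ lead(D) = −12x³ ÷ −2x² = 6x. Subtract (6x)·D = −12x³ − 24x² − 54x. Remainder: −2x² − 4x − 9.
Step 3: lead(−2x² − 4x − 9) ÷ lead(D) = −2x² ÷ −2x² = 1. Subtract (1)·D = −2x² − 4x − 9. Remainder: 0.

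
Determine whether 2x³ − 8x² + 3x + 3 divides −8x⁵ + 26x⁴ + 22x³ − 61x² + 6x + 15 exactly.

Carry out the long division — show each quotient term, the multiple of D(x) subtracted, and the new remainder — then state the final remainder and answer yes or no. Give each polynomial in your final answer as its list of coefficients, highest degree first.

Step 1: lead(−8x⁵ + 26x⁴ + 22x³ − 61x² + 6x + 15) ÷ lead(D) = −8x⁵ ÷ 2x³ = −4x². Subtract (−4x²)·D = −8x⁵ + 32x⁴ − 12x³ − 12x². Remainder: −6x⁴ + 34x³ − 49x² + 6x + 15.
Step 2: lead(−6x⁴ + 34x³ − 49x² + 6x + 15) ÷ lead(D) = −6x⁴ ÷ 2x³ = −3x. Subtract (−3x)·D = −6x⁴ + 24x³ − 9x² − 9x. Remainder: 10x³ − 40x² + 15x + 15.
Step 3: lead(10x³ − 40x² + 15x + 15) ÷ lead(D) = 10x³ ÷ 2x³ = 5. Subtract (5)·D = 10x³ − 40x² + 15x + 15. Remainder: 0.

R = [0], so D(x) is a factor of P(x). yes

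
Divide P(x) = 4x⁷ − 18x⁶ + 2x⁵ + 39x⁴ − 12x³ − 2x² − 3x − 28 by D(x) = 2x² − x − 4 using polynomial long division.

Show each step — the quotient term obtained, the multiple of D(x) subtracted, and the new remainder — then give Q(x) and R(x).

Step 1: lead(4x⁷ − 18x⁶ + 2x⁵ + 39x⁴ − 12x³ − 2x² − 3x − 28) ÷ lead(D) = 4x⁷ ÷ 2x² = 2x⁵. Subtract (2x⁵)·D = 4x⁷ − 2x⁶ − 8x⁵. Remainder: −16x⁶ + 10x⁵ + 39x⁴ − 12x³ − 2x² − 3x − 28.
Step 2: lead(−16x⁶ + 10x⁵ + 39x⁴ − 12x³ − 2x² − 3x − 28) ÷ lead(D) = −16x⁶ ÷ 2x² = −8x⁴. Subtract (−8x⁴)·D = −16x⁶ + 8x⁵ + 32x⁴. Remainder: 2x⁵ + 7x⁴ − 12x³ − 2x² − 3x − 28.
Step 3: lead(2x⁵ + 7x⁴ − 12x³ − 2x² − 3x − 28) ÷ lead(D) = 2x⁵ ÷ 2x² = x³. Subtract (x³)·D = 2x⁵ − x⁴ − 4x³. Remainder: 8x⁴ − 8x³ − 2x² − 3x − 28.
Step 4: lead(8x⁴ − 8x³ − 2x² − 3x − 28) ÷ lead(D) = 8x⁴ ÷ 2x² = 4x². Subtract (4x²)·D = 8x⁴ − 4x³ − 16x². Remainder: −4x³ + 14x² − 3x − 28.
Step 5: lead(−4x³ + 14x² − 3x − 28) ÷ lead(D) = −4x³ ÷ 2x² = −2x. Subtract (−2x)·D = −4x³ + 2x² + 8x. Remainder: 12x² − 11x − 28.
Step 6: lead(12x² − 11x − 28) ÷ lead(D) = 12x² ÷ 2x² = 6. Subtract (6)·D = 12x² − 6x − 24. Remainder: −5x − 4.

Q(x) = 2x⁵ − 8x⁴ + x³ + 4x² − 2x + 6; R(x) = −5x − 4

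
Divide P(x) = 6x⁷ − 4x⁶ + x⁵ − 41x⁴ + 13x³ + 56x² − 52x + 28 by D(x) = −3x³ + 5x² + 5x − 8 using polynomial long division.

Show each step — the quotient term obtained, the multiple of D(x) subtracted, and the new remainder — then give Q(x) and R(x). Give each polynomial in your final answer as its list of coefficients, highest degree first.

Step 1: lead(6x⁷ − 4x⁶ + x⁵ − 41x⁴ + 13x³ + 56x² − 52x + 28) ÷ lead(D) = 6x⁷ ÷ −3x³ = −2x⁴. Subtract (−2x⁴)·D = 6x⁷ − 10x⁶ − 10x⁵ + 16x⁴. Remainder: 6x⁶ + 11x⁵ − 57x⁴ + 13x³ + 56x² − 52x + 28.
Step 2: lead(6x⁶ + 11x⁵ − 57x⁴ + 13x³ + 56x² − 52x + 28) ÷ lead(D) = 6x⁶ ÷ −3x³ = −2x³. Subtract (−2x³)·D = 6x⁶ − 10x⁵ − 10x⁴ + 16x³. Remainder: 21x⁵ − 47x⁴ − 3x³ + 56x² − 52x + 28.
Step 3: lead(21x⁵ − 47x⁴ − 3x³ + 56x² − 52x + 28) ÷ lead(D) = 21x⁵ ÷ −3x³ = −7x². Subtract (−7x²)·D = 21x⁵ − 35x⁴ − 35x³ + 56x². Remainder: −12x⁴ + 32x³ − 52x + 28.
Step 4: lead(−12x⁴ + 32x³ − 52x + 28) ÷ lead(D) = −12x⁴ ÷ −3x³ = 4x. Subtract (4x)·D = −12x⁴ + 20x³ + 20x² − 32x. Remainder: 12x³ − 20x² − 20x + 28.
Step 5: lead(12x³ − 20x² − 20x + 28) ÷ lead(D) = 12x³ ÷ −3x³ = −4. Subtract (−4)·D = 12x³ − 20x² − 20x + 32. Remainder: −4.

Q = [-2, -2, -7, 4, -4]; R = [-4]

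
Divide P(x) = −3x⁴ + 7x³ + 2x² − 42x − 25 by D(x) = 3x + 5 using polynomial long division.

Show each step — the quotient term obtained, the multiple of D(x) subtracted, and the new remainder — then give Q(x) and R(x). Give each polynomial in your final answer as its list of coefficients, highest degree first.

Step 1: lead(−3x⁴ + 7x³ + 2x² − 42x − 25) ÷ lead(D) = −3x⁴ ÷ 3x = −x³. Subtract (−x³)·D = −3x⁴ − 5x³. Remainder: 12x³ + 2x² − 42x − 25.
Step 2: lead(12x³ + 2x² − 42x − 25) ÷ lead(D) = 12x³ ÷ 3x = 4x². Subtract (4x²)·D = 12x³ + 20x². Remainder: −18x² − 42x − 25.
Step 3: lead(−18x² − 42x − 25) ÷ lead(D) = −18x² ÷ 3x = −6x. Subtract (−6x)·D = −18x² − 30x. Remainder: −12x − 25.
Step 4: lead(−12x − 25) ÷ lead(D) = −12x ÷ 3x = −4. Subtract (−4)·D = −12x − 20. Remainder: −5.

Q = [-1, 4, -6, -4]; R = [-5]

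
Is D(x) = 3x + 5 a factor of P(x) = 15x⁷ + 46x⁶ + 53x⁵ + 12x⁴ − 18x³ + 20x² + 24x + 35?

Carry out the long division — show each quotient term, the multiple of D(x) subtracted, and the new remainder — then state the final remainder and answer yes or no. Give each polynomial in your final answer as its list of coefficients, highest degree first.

R = [-5], so D(x) is not a factor of P(x). no

Step 1: lead(15x⁷ + 46x⁶ + 53x⁵ + 12x⁴ − 18x³ + 20x² + 24x + 35) ÷ lead(D) = 15x⁷ ÷ 3x = 5x⁶. Subtract (5x⁶)·D = 15x⁷ + 25x⁶. Remainder: 21x⁶ + 53x⁵ + 12x⁴ − 18x³ + 20x² + 24x + 35.
Step 2: lead(21x⁶ + 53x⁵ + 12x⁴ − 18x³ + 20x² + 24x + 35) ÷ lead(D) = 21x⁶ ÷ 3x = 7x⁵. Subtract (7x⁵)·D = 21x⁶ + 35x⁵. Remainder: 18x⁵ + 12x⁴ − 18x³ + 20x² + 24x + 35.
Step 3: lead(18x⁵ + 12x⁴ − 18x³ + 20x² + 24x + 35) ÷ lead(D) = 18x⁵ ÷ 3x = 6x⁴. Subtract (6x⁴)·D = 18x⁵ + 30x⁴. Remainder: −18x⁴ − 18x³ + 20x² + 24x + 35.
Step 4: lead(−18x⁴ − 18x³ + 20x² + 24x + 35) ÷ lead(D) = −18x⁴ ÷ 3x = −6x³. Subtract (−6x³)·D = −18x⁴ − 30x³. Remainder: 12x³ + 20x² + 24x + 35.
Step 5: lead(12x³ + 20x² + 24x + 35) ÷ lead(D) = 12x³ ÷ 3x = 4x². Subtract (4x²)·D = 12x³ + 20x². Remainder: 24x + 35.
Step 6: lead(24x + 35) ÷ lead(D) = 24x ÷ 3x = 8. Subtract (8)·D = 24x + 40. Remainder: −5.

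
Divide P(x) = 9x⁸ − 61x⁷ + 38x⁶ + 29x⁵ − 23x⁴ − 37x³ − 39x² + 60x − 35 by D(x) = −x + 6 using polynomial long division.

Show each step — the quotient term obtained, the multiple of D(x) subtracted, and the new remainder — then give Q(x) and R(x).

Q(x) = −9x⁷ + 7x⁶ + 4x⁵ − 5x⁴ − 7x³ − 5x² + 9x − 6; R(x) = 1

Step 1: lead(9x⁸ − 61x⁷ + 38x⁶ + 29x⁵ − 23x⁴ − 37x³ − 39x² + 60x − 35) ÷ lead(D) = 9x⁸ ÷ −x = −9x⁷. Subtract (−9x⁷)·D = 9x⁸ − 54x⁷. Remainder: −7x⁷ + 38x⁶ + 29x⁵ − 23x⁴ − 37x³ − 39x² + 60x − 35.
Step 2: lead(−7x⁷ + 38x⁶ + 29x⁵ − 23x⁴ − 37x³ − 39x² + 60x − 35) ÷ lead(D) = −7x⁷ ÷ −x = 7x⁶. Subtract (7x⁶)·D = −7x⁷ + 42x⁶. Remainder: −4x⁶ + 29x⁵ − 23x⁴ − 37x³ − 39x² + 60x − 35.
Step 3: lead(−4x⁶ + 29x⁵ − 23x⁴ − 37x³ − 39x² + 60x − 35) ÷ lead(D) = −4x⁶ ÷ −x = 4x⁵. Subtract (4x⁵)·D = −4x⁶ + 24x⁵. Remainder: 5x⁵ − 23x⁴ − 37x³ − 39x² + 60x − 35.
Step 4: lead(5x⁵ − 23x⁴ − 37x³ − 39x² + 60x − 35) ÷ lead(D) = 5x⁵ ÷ −x = −5x⁴. Subtract (−5x⁴)·D = 5x⁵ − 30x⁴. Remainder: 7x⁴ − 37x³ − 39x² + 60x − 35.
Step 5: lead(7x⁴ − 37x³ − 39x² + 60x − 35) ÷ lead(D) = 7x⁴ ÷ −x = −7x³. Subtract (−7x³)·D = 7x⁴ − 42x³. Remainder: 5x³ − 39x² + 60x − 35.
Step 6: lead(5x³ − 39x² + 60x − 35) ÷ lead(D) = 5x³ ÷ −x = −5x². Subtract (−5x²)·D = 5x³ − 30x². Remainder: −9x² + 60x − 35.
Step 7: lead(−9x² + 60x − 35) ÷ lead(D) = −9x² ÷ −x = 9x. Subtract (9x)·D = −9x² + 54x. Remainder: 6x − 35.
Step 8: lead(6x − 35) ÷ lead(D) = 6x ÷ −x = −6. Subtract (−6)·D = 6x − 36. Remainder: 1.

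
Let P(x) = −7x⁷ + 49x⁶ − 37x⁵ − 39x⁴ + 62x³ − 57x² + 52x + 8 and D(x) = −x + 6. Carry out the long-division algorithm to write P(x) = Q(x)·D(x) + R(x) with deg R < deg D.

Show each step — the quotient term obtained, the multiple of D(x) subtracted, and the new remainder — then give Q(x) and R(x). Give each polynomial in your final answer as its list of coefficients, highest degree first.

Step 1: lead(−7x⁷ + 49x⁶ − 37x⁵ − 39x⁴ + 62x³ − 57x² + 52x + 8) ÷ lead(D) = −7x⁷ ÷ −x = 7x⁶. Subtract (7x⁶)·D = −7x⁷ + 42x⁶. Remainder: 7x⁶ − 37x⁵ − 39x⁴ + 62x³ − 57x² + 52x + 8.
Step 2: lead(7x⁶ − 37x⁵ − 39x⁴ + 62x³ − 57x² + 52x + 8) ÷ lead(D) = 7x⁶ ÷ −x = −7x⁵. Subtract (−7x⁵)·D = 7x⁶ − 42x⁵. Remainder: 5x⁵ − 39x⁴ + 62x³ − 57x² + 52x + 8.
Step 3: lead(5x⁵ − 39x⁴ + 62x³ − 57x² + 52x + 8) ÷ lead(D) = 5x⁵ ÷ −x = −5x⁴. Subtract (−5x⁴)·D = 5x⁵ − 30x⁴. Remainder: −9x⁴ + 62x³ − 57x² + 52x + 8.
Step 4: lead(−9x⁴ + 62x³ − 57x² + 52x + 8) ÷ lead(D) = −9x⁴ ÷ −x = 9x³. Subtract (9x³)·D = −9x⁴ + 54x³. Remainder: 8x³ − 57x² + 52x + 8.
Step 5: lead(8x³ − 57x² + 52x + 8) ÷ lead(D) = 8x³ ÷ −x = −8x². Subtract (−8x²)·D = 8x³ − 48x². Remainder: −9x² + 52x + 8.
Step 6: lead(−9x² + 52x + 8) ÷ lead(D) = −9x² ÷ −x = 9x. Subtract (9x)·D = −9x² + 54x. Remainder: −2x + 8.
Step 7: lead(−2x + 8) ÷ lead(D) = −2x ÷ −x = 2. Subtract (2)·D = −2x + 12. Remainder: −4.

Q = [7, -7, -5, 9, -8, 9, 2]; R = [-4]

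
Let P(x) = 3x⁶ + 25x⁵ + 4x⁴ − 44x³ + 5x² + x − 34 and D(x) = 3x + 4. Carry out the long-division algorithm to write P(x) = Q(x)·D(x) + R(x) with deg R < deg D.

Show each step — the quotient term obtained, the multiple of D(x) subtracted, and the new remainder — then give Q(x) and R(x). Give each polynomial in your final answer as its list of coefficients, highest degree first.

Step 1: lead(3x⁶ + 25x⁵ + 4x⁴ − 44x³ + 5x² + x − 34) ÷ lead(D) = 3x⁶ ÷ 3x = x⁵. Subtract (x⁵)·D = 3x⁶ + 4x⁵. Remainder: 21x⁵ + 4x⁴ − 44x³ + 5x² + x − 34.
Step 2: lead(21x⁵ + 4x⁴ − 44x³ + 5x² + x − 34) ÷ lead(D) = 21x⁵ ÷ 3x = 7x⁴. Subtract (7x⁴)·D = 21x⁵ + 28x⁴. Remainder: −24x⁴ − 44x³ + 5x² + x − 34.
Step 3: lead(−24x⁴ − 44x³ + 5x² + x − 34) ÷ lead(D) = −24x⁴ ÷ 3x = −8x³. Subtract (−8x³)·D = −24x⁴ − 32x³. Remainder: −12x³ + 5x² + x − 34.
Step 4: lead(−12x³ + 5x² + x − 34) ÷ lead(D) = −12x³ ÷ 3x = −4x². Subtract (−4x²)·D = −12x³ − 16x². Remainder: 21x² + x − 34.
Step 5: lead(21x² + x − 34) ÷ lead(D) = 21x² ÷ 3x = 7x. Subtract (7x)·D = 21x² + 28x. Remainder: −27x − 34.
Step 6: lead(−27x − 34) ÷ lead(D) = −27x ÷ 3x = −9. Subtract (−9)·D = −27x − 36. Remainder: 2.

Q = [1, 7, -8, -4, 7, -9]; R = [2]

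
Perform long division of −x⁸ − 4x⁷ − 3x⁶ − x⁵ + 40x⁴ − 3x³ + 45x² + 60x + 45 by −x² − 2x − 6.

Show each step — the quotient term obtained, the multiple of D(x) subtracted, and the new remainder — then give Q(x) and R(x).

Step 1: lead(−x⁸ − 4x⁷ − 3x⁶ − x⁵ + 40x⁴ − 3x³ + 45x² + 60x + 45) ÷ lead(D) = −x⁸ ÷ −x² = x⁶. Subtract (x⁶)·D = −x⁸ − 2x⁷ − 6x⁶. Remainder: −2x⁷ + 3x⁶ − x⁵ + 40x⁴ − 3x³ + 45x² + 60x + 45.
Step 2: lead(−2x⁷ + 3x⁶ − x⁵ + 40x⁴ − 3x³ + 45x² + 60x + 45) ÷ lead(D) = −2x⁷ ÷ −x² = 2x⁵. Subtract (2x⁵)·D = −2x⁷ − 4x⁶ − 12x⁵. Remainder: 7x⁶ + 11x⁵ + 40x⁴ − 3x³ + 45x² + 60x + 45.
Step 3: lead(7x⁶ + 11x⁵ + 40x⁴ − 3x³ + 45x² + 60x + 45) ÷ lead(D) = 7x⁶ ÷ −x² = −7x⁴. Subtract (−7x⁴)·D = 7x⁶ + 14x⁵ + 42x⁴. Remainder: −3x⁵ − 2x⁴ − 3x³ + 45x² + 60x + 45.
Step 4: lead(−3x⁵ − 2x⁴ − 3x³ + 45x² + 60x + 45) ÷ lead(D) = −3x⁵ ÷ −x² = 3x³. Subtract (3x³)·D = −3x⁵ − 6x⁴ − 18x³. Remainder: 4x⁴ + 15x³ + 45x² + 60x + 45.
Step 5: lead(4x⁴ + 15x³ + 45x² + 60x + 45) ÷ lead(D) = 4x⁴ ÷ −x² = −4x². Subtract (−4x²)·D = 4x⁴ + 8x³ + 24x². Remainder: 7x³ + 21x² + 60x + 45.
Step 6: lead(7x³ + 21x² + 60x + 45) ÷ lead(D) = 7x³ ÷ −x² = −7x. Subtract (−7x)·D = 7x³ + 14x² + 42x. Remainder: 7x² + 18x + 45.
Step 7: lead(7x² + 18x + 45) ÷ lead(D) = 7x² ÷ −x² = −7. Subtract (−7)·D = 7x² + 14x + 42. Remainder: 4x + 3.

Q(x) = x⁶ + 2x⁵ − 7x⁴ + 3x³ − 4x² − 7x − 7; R(x) = 4x + 3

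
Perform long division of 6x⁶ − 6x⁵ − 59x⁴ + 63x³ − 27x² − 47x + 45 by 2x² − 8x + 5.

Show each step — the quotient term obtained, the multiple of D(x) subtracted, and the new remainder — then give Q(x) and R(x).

Q(x) = 3x⁴ + 9x³ − x² + 5x + 9; R(x) = 0

Step 1: lead(6x⁶ − 6x⁵ − 59x⁴ + 63x³ − 27x² − 47x + 45) ÷ lead(D) = 6x⁶ ÷ 2x² = 3x⁴. Subtract (3x⁴)·D = 6x⁶ − 24x⁵ + 15x⁴. Remainder: 18x⁵ − 74x⁴ + 63x³ − 27x² − 47x + 45.
Step 2: lead(18x⁵ − 74x⁴ + 63x³ − 27x² − 47x + 45) ÷ lead(D) = 18x⁵ ÷ 2x² = 9x³. Subtract (9x³)·D = 18x⁵ − 72x⁴ + 45x³. Remainder: −2x⁴ + 18x³ − 27x² − 47x + 45.
Step 3: lead(−2x⁴ + 18x³ − 27x² − 47x + 45) ÷ lead(D) = −2x⁴ ÷ 2x² = −x². Subtract (−x²)·D = −2x⁴ + 8x³ − 5x². Remainder: 10x³ − 22x² − 47x + 45.
Step 4: lead(10x³ − 22x² − 47x + 45) ÷ lead(D) = 10x³ ÷ 2x² = 5x. Subtract (5x)·D = 10x³ − 40x² + 25x. Remainder: 18x² − 72x + 45.
Step 5: lead(18x² − 72x + 45) ÷ lead(D) = 18x² ÷ 2x² = 9. Subtract (9)·D = 18x² − 72x + 45. Remainder: 0.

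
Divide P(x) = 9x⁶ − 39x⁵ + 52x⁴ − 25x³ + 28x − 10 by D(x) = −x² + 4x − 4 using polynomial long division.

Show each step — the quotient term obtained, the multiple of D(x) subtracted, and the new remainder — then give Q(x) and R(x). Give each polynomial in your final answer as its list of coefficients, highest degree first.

Q = [-9, 3, -4, -3, 4]; R = [6]

Step 1: lead(9x⁶ − 39x⁵ + 52x⁴ − 25x³ + 28x − 10) ÷ lead(D) = 9x⁶ ÷ −x² = −9x⁴. Subtract (−9x⁴)·D = 9x⁶ − 36x⁵ + 36x⁴. Remainder: −3x⁵ + 16x⁴ − 25x³ + 28x − 10.
Step 2: lead(−3x⁵ + 16x⁴ − 25x³ + 28x − 10) ÷ lead(D) = −3x⁵ ÷ −x² = 3x³. Subtract (3x³)·D = −3x⁵ + 12x⁴ − 12x³. Remainder: 4x⁴ − 13x³ + 28x − 10.
Step 3: lead(4x⁴ − 13x³ + 28x − 10) ÷ lead(D) = 4x⁴ ÷ −x² = −4x². Subtract (−4x²)·D = 4x⁴ − 16x³ + 16x². Remainder: 3x³ − 16x² + 28x − 10.
Step 4: lead(3x³ − 16x² + 28x − 10) ÷ lead(D) = 3x³ ÷ −x² = −3x. Subtract (−3x)·D = 3x³ − 12x² + 12x. Remainder: −4x² + 16x − 10.
Step 5: lead(−4x² + 16x − 10) ÷ lead(D) = −4x² ÷ −x² = 4. Subtract (4)·D = −4x² + 16x − 16. Remainder: 6.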